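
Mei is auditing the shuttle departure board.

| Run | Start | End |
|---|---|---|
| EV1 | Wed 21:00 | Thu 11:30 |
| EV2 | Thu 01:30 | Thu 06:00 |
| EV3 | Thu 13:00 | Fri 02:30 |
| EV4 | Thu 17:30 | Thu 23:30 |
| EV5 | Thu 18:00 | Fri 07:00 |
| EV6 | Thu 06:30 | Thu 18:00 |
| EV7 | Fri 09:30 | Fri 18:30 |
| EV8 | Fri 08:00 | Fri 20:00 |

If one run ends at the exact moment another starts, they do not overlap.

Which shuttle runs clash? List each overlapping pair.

Sorted by start: EV1, EV2, EV6, EV3, EV4, EV5, EV8, EV7.
EV2 starts before EV1 ends → EV1 and EV2 overlap.
EV6 starts before EV1 ends → EV1 and EV6 overlap.
EV3 starts after EV1 ends, so EV1 has no further overlaps.
EV6 starts after EV2 ends, so EV2 has no further overlaps.
EV3 starts before EV6 ends → EV6 and EV3 overlap.
EV4 starts before EV6 ends → EV6 and EV4 overlap.
EV5 starts exactly when EV6 ends (back-to-back, no overlap), so EV6 has no further overlaps.
EV4 starts before EV3 ends → EV3 and EV4 overlap.
EV5 starts before EV3 ends → EV3 and EV5 overlap.
EV8 starts after EV3 ends, so EV3 has no further overlaps.
EV5 starts before EV4 ends → EV4 and EV5 overlap.
EV8 starts after EV4 ends, so EV4 has no further overlaps.
EV8 starts after EV5 ends, so EV5 has no further overlaps.
EV7 starts before EV8 ends → EV8 and EV7 overlap.

EV1 & EV2, EV1 & EV6, EV3 & EV4, EV3 & EV5, EV3 & EV6, EV4 & EV5, EV4 & EV6, EV7 & EV8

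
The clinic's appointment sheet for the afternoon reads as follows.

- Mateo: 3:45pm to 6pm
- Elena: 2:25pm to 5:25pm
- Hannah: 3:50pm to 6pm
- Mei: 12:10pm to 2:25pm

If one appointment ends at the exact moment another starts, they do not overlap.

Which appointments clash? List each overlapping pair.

Elena & Hannah, Elena & Mateo, Hannah & Mateo

Sorted by start: Mei, Elena, Mateo, Hannah.
Elena starts exactly when Mei ends (back-to-back, no overlap); Mei is clear from here.
Mateo starts before Elena ends → Elena and Mateo overlap.
Hannah starts before Elena ends → Elena and Hannah overlap.
Hannah starts before Mateo ends → Mateo and Hannah overlap.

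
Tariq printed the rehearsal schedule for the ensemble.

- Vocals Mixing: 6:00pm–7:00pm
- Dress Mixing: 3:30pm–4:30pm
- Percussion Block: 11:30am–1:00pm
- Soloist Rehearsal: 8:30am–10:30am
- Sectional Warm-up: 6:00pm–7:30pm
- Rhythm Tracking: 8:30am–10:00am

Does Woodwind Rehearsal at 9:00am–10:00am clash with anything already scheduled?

Yes — it overlaps Rhythm Tracking, Soloist Rehearsal

Rhythm Tracking: starts 8:30am before Woodwind Rehearsal ends 10:00am, and ends 10:00am after Woodwind Rehearsal starts 9:00am → overlap.
Soloist Rehearsal: starts 8:30am before Woodwind Rehearsal ends 10:00am, and ends 10:30am after Woodwind Rehearsal starts 9:00am → overlap.
Percussion Block: starts 11:30am at or after Woodwind Rehearsal ends 10:00am → clear.
Dress Mixing: starts 3:30pm at or after Woodwind Rehearsal ends 10:00am → clear.
Vocals Mixing: starts 6:00pm at or after Woodwind Rehearsal ends 10:00am → clear.
Sectional Warm-up: starts 6:00pm at or after Woodwind Rehearsal ends 10:00am → clear.
Woodwind Rehearsal overlaps Rhythm Tracking, Soloist Rehearsal.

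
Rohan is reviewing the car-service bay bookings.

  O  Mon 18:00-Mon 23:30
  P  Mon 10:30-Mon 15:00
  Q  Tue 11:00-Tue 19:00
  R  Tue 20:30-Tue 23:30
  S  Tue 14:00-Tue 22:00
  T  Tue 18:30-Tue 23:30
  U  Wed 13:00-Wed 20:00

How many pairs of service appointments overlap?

5

Sorted by start: P, O, Q, S, T, R, U.
O starts after P ends — done with P.
Q starts after O ends — done with O.
S starts before Q ends → Q and S overlap.
T starts before Q ends → Q and T overlap.
R starts after Q ends — done with Q.
T starts before S ends → S and T overlap.
R starts before S ends → S and R overlap.
U starts after S ends.
R starts before T ends → T and R overlap.
U starts after T ends.
U starts after R ends.
Overlapping pairs: Q & S, Q & T, R & S, R & T, S & T — 5 in total.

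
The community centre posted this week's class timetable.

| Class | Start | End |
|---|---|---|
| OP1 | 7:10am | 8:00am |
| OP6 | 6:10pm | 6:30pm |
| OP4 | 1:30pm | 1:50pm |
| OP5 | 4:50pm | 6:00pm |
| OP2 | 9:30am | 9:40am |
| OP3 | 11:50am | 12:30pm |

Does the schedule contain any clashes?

Sorted by start: OP1, OP2, OP3, OP4, OP5, OP6.
OP2 starts after OP1 ends, so OP1 has no further overlaps.
OP3 starts after OP2 ends, so OP2 has no further overlaps.
OP4 starts after OP3 ends, so OP3 has no further overlaps.
OP5 starts after OP4 ends, so OP4 has no further overlaps.
OP6 starts after OP5 ends.
Every pair is clear; the schedule has no overlaps.

No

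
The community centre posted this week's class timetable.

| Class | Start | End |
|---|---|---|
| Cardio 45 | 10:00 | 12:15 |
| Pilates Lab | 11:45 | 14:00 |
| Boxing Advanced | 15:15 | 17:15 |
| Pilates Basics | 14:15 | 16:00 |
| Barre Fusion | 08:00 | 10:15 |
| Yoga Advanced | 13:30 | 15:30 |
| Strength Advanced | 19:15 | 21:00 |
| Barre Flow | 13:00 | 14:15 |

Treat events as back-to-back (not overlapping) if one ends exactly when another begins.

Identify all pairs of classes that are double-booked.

Barre Flow & Pilates Lab, Barre Flow & Yoga Advanced, Barre Fusion & Cardio 45, Boxing Advanced & Pilates Basics, Boxing Advanced & Yoga Advanced, Cardio 45 & Pilates Lab, Pilates Basics & Yoga Advanced, Pilates Lab & Yoga Advanced

Check each pair: they overlap iff neither finishes before the other starts.
Sorted by start: Barre Fusion, Cardio 45, Pilates Lab, Barre Flow, Yoga Advanced, Pilates Basics, Boxing Advanced, Strength Advanced.
Cardio 45 starts before Barre Fusion ends → Barre Fusion and Cardio 45 overlap.
Pilates Lab starts after Barre Fusion ends, so nothing later overlaps Barre Fusion either.
Pilates Lab starts before Cardio 45 ends → Cardio 45 and Pilates Lab overlap.
Barre Flow starts after Cardio 45 ends, so nothing later overlaps Cardio 45 either.
Barre Flow starts before Pilates Lab ends → Pilates Lab and Barre Flow overlap.
Yoga Advanced starts before Pilates Lab ends → Pilates Lab and Yoga Advanced overlap.
Pilates Basics starts after Pilates Lab ends, so nothing later overlaps Pilates Lab either.
Yoga Advanced starts before Barre Flow ends → Barre Flow and Yoga Advanced overlap.
Pilates Basics starts exactly when Barre Flow ends (back-to-back, no overlap), so nothing later overlaps Barre Flow either.
Pilates Basics starts before Yoga Advanced ends → Yoga Advanced and Pilates Basics overlap.
Boxing Advanced starts before Yoga Advanced ends → Yoga Advanced and Boxing Advanced overlap.
Strength Advanced starts after Yoga Advanced ends.
Boxing Advanced starts before Pilates Basics ends → Pilates Basics and Boxing Advanced overlap.
Strength Advanced starts after Pilates Basics ends.
Strength Advanced starts after Boxing Advanced ends.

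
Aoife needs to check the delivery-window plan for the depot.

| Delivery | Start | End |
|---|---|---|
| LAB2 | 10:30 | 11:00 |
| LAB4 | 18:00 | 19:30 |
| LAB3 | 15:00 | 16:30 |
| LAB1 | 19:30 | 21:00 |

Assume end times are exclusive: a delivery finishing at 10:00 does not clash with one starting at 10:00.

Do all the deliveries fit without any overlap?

Yes

Sorted by start: LAB2, LAB3, LAB4, LAB1.
LAB3 starts after LAB2 ends, so nothing later overlaps LAB2 either.
LAB4 starts after LAB3 ends, so nothing later overlaps LAB3 either.
LAB1 starts exactly when LAB4 ends (back-to-back, no overlap).
Every pair is clear; the schedule has no overlaps.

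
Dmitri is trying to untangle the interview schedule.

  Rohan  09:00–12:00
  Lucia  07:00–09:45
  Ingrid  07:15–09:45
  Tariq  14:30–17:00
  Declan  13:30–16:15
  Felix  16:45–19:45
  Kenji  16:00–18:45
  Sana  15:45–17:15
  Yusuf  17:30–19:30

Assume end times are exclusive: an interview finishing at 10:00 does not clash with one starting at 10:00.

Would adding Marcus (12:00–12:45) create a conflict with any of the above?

Lucia: ends 09:45 at or before Marcus starts 12:00 → clear.
Ingrid: ends 09:45 at or before Marcus starts 12:00 → clear.
Rohan: ends 12:00 at or before Marcus starts 12:00 → clear.
Declan: starts 13:30 at or after Marcus ends 12:45 → clear.
Tariq: starts 14:30 at or after Marcus ends 12:45 → clear.
Sana: starts 15:45 at or after Marcus ends 12:45 → clear.
Kenji: starts 16:00 at or after Marcus ends 12:45 → clear.
Felix: starts 16:45 at or after Marcus ends 12:45 → clear.
Yusuf: starts 17:30 at or after Marcus ends 12:45 → clear.

No — it doesn't clash with anything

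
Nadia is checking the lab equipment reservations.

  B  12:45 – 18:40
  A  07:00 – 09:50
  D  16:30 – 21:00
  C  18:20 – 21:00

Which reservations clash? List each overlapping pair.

B & C, B & D, C & D

Sorted by start: A, B, D, C.
B starts after A ends, so A has no further overlaps.
D starts before B ends → B and D overlap.
C starts before B ends → B and C overlap.
C starts before D ends → D and C overlap.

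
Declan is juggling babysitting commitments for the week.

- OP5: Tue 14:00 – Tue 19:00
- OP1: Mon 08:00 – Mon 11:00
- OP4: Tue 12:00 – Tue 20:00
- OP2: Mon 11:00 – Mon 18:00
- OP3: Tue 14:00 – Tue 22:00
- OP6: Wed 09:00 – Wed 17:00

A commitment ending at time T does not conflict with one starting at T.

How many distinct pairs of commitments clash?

Sorted by start: OP1, OP2, OP4, OP3, OP5, OP6.
OP2 starts exactly when OP1 ends (back-to-back, no overlap), so nothing later overlaps OP1 either.
OP4 starts after OP2 ends, so nothing later overlaps OP2 either.
OP3 starts before OP4 ends → OP4 and OP3 overlap.
OP5 starts before OP4 ends → OP4 and OP5 overlap.
OP6 starts after OP4 ends.
OP5 starts before OP3 ends → OP3 and OP5 overlap.
OP6 starts after OP3 ends.
OP6 starts after OP5 ends.
Overlapping pairs: OP3 & OP4, OP3 & OP5, OP4 & OP5 — 3 in total.

3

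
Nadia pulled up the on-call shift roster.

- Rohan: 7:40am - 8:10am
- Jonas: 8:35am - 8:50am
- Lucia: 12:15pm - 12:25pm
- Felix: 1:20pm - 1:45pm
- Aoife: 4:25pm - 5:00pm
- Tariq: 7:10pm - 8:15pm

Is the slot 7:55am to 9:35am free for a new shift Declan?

Rohan: starts 7:40am before Declan ends 9:35am, and ends 8:10am after Declan starts 7:55am → overlap.
Jonas: starts 8:35am before Declan ends 9:35am, and ends 8:50am after Declan starts 7:55am → overlap.
Lucia: starts 12:15pm at or after Declan ends 9:35am → clear.
Felix: starts 1:20pm at or after Declan ends 9:35am → clear.
Aoife: starts 4:25pm at or after Declan ends 9:35am → clear.
Tariq: starts 7:10pm at or after Declan ends 9:35am → clear.
Declan overlaps Rohan, Jonas.

No — it overlaps Jonas, Rohan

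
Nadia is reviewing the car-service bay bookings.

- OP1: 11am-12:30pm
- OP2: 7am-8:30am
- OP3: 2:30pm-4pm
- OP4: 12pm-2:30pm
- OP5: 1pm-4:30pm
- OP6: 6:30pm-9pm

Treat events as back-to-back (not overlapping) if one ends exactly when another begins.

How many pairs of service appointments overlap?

3

Sorted by start: OP2, OP1, OP4, OP5, OP3, OP6.
OP1 starts after OP2 ends, so OP2 has no further overlaps.
OP4 starts before OP1 ends → OP1 and OP4 overlap.
OP5 starts after OP1 ends, so OP1 has no further overlaps.
OP5 starts before OP4 ends → OP4 and OP5 overlap.
OP3 starts exactly when OP4 ends (back-to-back, no overlap), so OP4 has no further overlaps.
OP3 starts before OP5 ends → OP5 and OP3 overlap.
OP6 starts after OP5 ends.
OP6 starts after OP3 ends.
Overlapping pairs: OP1 & OP4, OP3 & OP5, OP4 & OP5 — 3 in total.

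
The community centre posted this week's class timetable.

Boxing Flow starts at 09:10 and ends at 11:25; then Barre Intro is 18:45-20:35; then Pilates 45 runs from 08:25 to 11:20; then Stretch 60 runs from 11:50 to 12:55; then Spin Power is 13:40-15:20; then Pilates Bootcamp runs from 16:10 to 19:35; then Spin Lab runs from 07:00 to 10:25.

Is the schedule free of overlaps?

No

Two intervals overlap when each starts before the other ends.
Sorted by start: Spin Lab, Pilates 45, Boxing Flow, Stretch 60, Spin Power, Pilates Bootcamp, Barre Intro.
Pilates 45 starts before Spin Lab ends → Spin Lab and Pilates 45 overlap.
That's a conflict, so the schedule is not conflict-free.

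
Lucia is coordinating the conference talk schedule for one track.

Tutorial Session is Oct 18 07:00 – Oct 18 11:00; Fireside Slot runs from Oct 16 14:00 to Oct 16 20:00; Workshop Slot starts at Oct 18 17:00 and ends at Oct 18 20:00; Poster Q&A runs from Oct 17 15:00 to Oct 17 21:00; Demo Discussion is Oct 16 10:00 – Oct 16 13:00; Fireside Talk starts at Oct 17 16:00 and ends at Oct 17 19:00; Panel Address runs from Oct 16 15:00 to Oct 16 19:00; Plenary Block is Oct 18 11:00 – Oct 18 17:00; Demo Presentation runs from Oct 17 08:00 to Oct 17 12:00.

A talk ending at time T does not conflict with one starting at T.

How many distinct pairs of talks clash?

Two intervals overlap when each starts before the other ends.
Sorted by start: Demo Discussion, Fireside Slot, Panel Address, Demo Presentation, Poster Q&A, Fireside Talk, Tutorial Session, Plenary Block, Workshop Slot.
Fireside Slot starts after Demo Discussion ends; Demo Discussion is clear from here.
Panel Address starts before Fireside Slot ends → Fireside Slot and Panel Address overlap.
Demo Presentation starts after Fireside Slot ends; Fireside Slot is clear from here.
Demo Presentation starts after Panel Address ends; Panel Address is clear from here.
Poster Q&A starts after Demo Presentation ends; Demo Presentation is clear from here.
Fireside Talk starts before Poster Q&A ends → Poster Q&A and Fireside Talk overlap.
Tutorial Session starts after Poster Q&A ends; Poster Q&A is clear from here.
Tutorial Session starts after Fireside Talk ends; Fireside Talk is clear from here.
Plenary Block starts exactly when Tutorial Session ends (back-to-back, no overlap); Tutorial Session is clear from here.
Workshop Slot starts exactly when Plenary Block ends (back-to-back, no overlap).
Overlapping pairs: Fireside Slot & Panel Address, Fireside Talk & Poster Q&A — 2 in total.

2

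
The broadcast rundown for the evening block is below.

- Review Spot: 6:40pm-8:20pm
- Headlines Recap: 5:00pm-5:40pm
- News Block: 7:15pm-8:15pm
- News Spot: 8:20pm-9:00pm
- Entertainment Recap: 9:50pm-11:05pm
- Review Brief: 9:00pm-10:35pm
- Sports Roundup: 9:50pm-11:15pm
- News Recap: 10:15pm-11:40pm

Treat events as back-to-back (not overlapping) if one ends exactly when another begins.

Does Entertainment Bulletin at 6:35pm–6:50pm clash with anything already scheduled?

Yes — it overlaps Review Spot

Headlines Recap: ends 5:40pm at or before Entertainment Bulletin starts 6:35pm → clear.
Review Spot: starts 6:40pm before Entertainment Bulletin ends 6:50pm, and ends 8:20pm after Entertainment Bulletin starts 6:35pm → overlap.
News Block: starts 7:15pm at or after Entertainment Bulletin ends 6:50pm → clear.
News Spot: starts 8:20pm at or after Entertainment Bulletin ends 6:50pm → clear.
Review Brief: starts 9:00pm at or after Entertainment Bulletin ends 6:50pm → clear.
Entertainment Recap: starts 9:50pm at or after Entertainment Bulletin ends 6:50pm → clear.
Sports Roundup: starts 9:50pm at or after Entertainment Bulletin ends 6:50pm → clear.
News Recap: starts 10:15pm at or after Entertainment Bulletin ends 6:50pm → clear.
Entertainment Bulletin overlaps Review Spot.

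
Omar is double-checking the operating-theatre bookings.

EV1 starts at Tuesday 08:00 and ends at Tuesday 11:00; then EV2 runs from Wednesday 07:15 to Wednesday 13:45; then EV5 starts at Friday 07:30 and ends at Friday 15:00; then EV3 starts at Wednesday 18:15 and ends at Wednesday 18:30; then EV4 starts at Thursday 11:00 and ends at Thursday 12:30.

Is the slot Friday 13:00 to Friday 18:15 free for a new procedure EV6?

EV1: ends Tuesday 11:00 at or before EV6 starts Friday 13:00 → clear.
EV2: ends Wednesday 13:45 at or before EV6 starts Friday 13:00 → clear.
EV3: ends Wednesday 18:30 at or before EV6 starts Friday 13:00 → clear.
EV4: ends Thursday 12:30 at or before EV6 starts Friday 13:00 → clear.
EV5: starts Friday 07:30 before EV6 ends Friday 18:15, and ends Friday 15:00 after EV6 starts Friday 13:00 → overlap.
EV6 overlaps EV5.

No — it overlaps EV5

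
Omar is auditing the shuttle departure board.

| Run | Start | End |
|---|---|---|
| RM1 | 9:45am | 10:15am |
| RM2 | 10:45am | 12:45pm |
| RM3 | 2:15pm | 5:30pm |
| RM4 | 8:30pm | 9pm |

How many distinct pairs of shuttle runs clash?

0

Two intervals overlap when each starts before the other ends.
Sorted by start: RM1, RM2, RM3, RM4.
RM2 starts after RM1 ends, so nothing later overlaps RM1 either.
RM3 starts after RM2 ends, so nothing later overlaps RM2 either.
RM4 starts after RM3 ends.
No pair overlaps.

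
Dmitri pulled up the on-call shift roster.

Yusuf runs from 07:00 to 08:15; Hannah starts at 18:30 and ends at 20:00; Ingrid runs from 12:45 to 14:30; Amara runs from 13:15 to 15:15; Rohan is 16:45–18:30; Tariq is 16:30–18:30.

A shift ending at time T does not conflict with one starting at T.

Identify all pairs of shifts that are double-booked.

Sorted by start: Yusuf, Ingrid, Amara, Tariq, Rohan, Hannah.
Ingrid starts after Yusuf ends, so Yusuf has no further overlaps.
Amara starts before Ingrid ends → Ingrid and Amara overlap.
Tariq starts after Ingrid ends, so Ingrid has no further overlaps.
Tariq starts after Amara ends, so Amara has no further overlaps.
Rohan starts before Tariq ends → Tariq and Rohan overlap.
Hannah starts exactly when Tariq ends (back-to-back, no overlap).
Hannah starts exactly when Rohan ends (back-to-back, no overlap).

Amara & Ingrid, Rohan & Tariq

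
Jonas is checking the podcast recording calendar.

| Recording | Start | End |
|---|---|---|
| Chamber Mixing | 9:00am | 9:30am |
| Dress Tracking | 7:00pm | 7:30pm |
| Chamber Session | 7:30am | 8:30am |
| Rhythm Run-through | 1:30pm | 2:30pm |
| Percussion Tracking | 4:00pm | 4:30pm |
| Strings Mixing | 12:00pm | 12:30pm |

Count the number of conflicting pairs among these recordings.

Two intervals overlap when each starts before the other ends.
Sorted by start: Chamber Session, Chamber Mixing, Strings Mixing, Rhythm Run-through, Percussion Tracking, Dress Tracking.
Chamber Mixing starts after Chamber Session ends, so nothing later overlaps Chamber Session either.
Strings Mixing starts after Chamber Mixing ends, so nothing later overlaps Chamber Mixing either.
Rhythm Run-through starts after Strings Mixing ends, so nothing later overlaps Strings Mixing either.
Percussion Tracking starts after Rhythm Run-through ends, so nothing later overlaps Rhythm Run-through either.
Dress Tracking starts after Percussion Tracking ends.
No pair overlaps.

0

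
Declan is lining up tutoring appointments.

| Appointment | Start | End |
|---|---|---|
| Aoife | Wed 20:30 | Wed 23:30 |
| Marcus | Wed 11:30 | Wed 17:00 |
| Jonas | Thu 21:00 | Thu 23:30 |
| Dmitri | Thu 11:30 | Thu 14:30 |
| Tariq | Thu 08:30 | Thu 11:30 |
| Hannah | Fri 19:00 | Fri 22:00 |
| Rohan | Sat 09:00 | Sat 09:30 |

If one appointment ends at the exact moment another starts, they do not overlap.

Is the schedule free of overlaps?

Sorted by start: Marcus, Aoife, Tariq, Dmitri, Jonas, Hannah, Rohan.
Aoife starts after Marcus ends, so Marcus has no further overlaps.
Tariq starts after Aoife ends, so Aoife has no further overlaps.
Dmitri starts exactly when Tariq ends (back-to-back, no overlap), so Tariq has no further overlaps.
Jonas starts after Dmitri ends, so Dmitri has no further overlaps.
Hannah starts after Jonas ends, so Jonas has no further overlaps.
Rohan starts after Hannah ends.
Every pair is clear; the schedule has no overlaps.

Yes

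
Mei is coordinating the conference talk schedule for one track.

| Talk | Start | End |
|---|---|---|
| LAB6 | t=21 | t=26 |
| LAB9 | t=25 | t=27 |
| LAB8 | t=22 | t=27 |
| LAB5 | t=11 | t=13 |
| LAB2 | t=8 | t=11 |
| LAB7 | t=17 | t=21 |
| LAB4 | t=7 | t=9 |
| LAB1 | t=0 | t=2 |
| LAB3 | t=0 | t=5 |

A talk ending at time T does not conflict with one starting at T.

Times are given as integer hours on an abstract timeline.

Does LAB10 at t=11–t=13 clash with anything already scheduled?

LAB1: ends t=2 at or before LAB10 starts t=11 → clear.
LAB3: ends t=5 at or before LAB10 starts t=11 → clear.
LAB4: ends t=9 at or before LAB10 starts t=11 → clear.
LAB2: ends t=11 at or before LAB10 starts t=11 → clear.
LAB5: starts t=11 before LAB10 ends t=13, and ends t=13 after LAB10 starts t=11 → overlap.
LAB7: starts t=17 at or after LAB10 ends t=13 → clear.
LAB6: starts t=21 at or after LAB10 ends t=13 → clear.
LAB8: starts t=22 at or after LAB10 ends t=13 → clear.
LAB9: starts t=25 at or after LAB10 ends t=13 → clear.
LAB10 overlaps LAB5.

Yes — it overlaps LAB5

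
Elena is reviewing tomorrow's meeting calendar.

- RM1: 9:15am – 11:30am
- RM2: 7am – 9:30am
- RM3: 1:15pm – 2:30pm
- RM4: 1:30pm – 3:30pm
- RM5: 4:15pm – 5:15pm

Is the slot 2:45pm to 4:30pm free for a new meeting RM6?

No — it overlaps RM4, RM5

RM2: ends 9:30am at or before RM6 starts 2:45pm → clear.
RM1: ends 11:30am at or before RM6 starts 2:45pm → clear.
RM3: ends 2:30pm at or before RM6 starts 2:45pm → clear.
RM4: starts 1:30pm before RM6 ends 4:30pm, and ends 3:30pm after RM6 starts 2:45pm → overlap.
RM5: starts 4:15pm before RM6 ends 4:30pm, and ends 5:15pm after RM6 starts 2:45pm → overlap.
RM6 overlaps RM4, RM5.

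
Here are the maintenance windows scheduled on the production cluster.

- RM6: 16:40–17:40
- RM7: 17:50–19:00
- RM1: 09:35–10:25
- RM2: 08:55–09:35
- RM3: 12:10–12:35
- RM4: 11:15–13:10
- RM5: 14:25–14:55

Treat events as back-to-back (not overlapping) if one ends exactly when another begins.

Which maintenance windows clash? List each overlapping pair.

Two intervals overlap when each starts before the other ends.
Sorted by start: RM2, RM1, RM4, RM3, RM5, RM6, RM7.
RM1 starts exactly when RM2 ends (back-to-back, no overlap) — done with RM2.
RM4 starts after RM1 ends — done with RM1.
RM3 starts before RM4 ends → RM4 and RM3 overlap.
RM5 starts after RM4 ends — done with RM4.
RM5 starts after RM3 ends — done with RM3.
RM6 starts after RM5 ends — done with RM5.
RM7 starts after RM6 ends.

RM3 & RM4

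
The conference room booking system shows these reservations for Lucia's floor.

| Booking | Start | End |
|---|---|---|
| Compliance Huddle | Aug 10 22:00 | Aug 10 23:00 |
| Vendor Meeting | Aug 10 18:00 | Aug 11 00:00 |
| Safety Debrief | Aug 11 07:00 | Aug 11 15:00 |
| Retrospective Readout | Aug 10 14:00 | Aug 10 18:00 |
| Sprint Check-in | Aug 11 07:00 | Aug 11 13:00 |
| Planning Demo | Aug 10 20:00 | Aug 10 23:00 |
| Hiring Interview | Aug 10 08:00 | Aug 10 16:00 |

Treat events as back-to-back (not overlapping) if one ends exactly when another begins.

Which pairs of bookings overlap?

Compliance Huddle & Planning Demo, Compliance Huddle & Vendor Meeting, Hiring Interview & Retrospective Readout, Planning Demo & Vendor Meeting, Safety Debrief & Sprint Check-in

Sorted by start: Hiring Interview, Retrospective Readout, Vendor Meeting, Planning Demo, Compliance Huddle, Sprint Check-in, Safety Debrief.
Retrospective Readout starts before Hiring Interview ends → Hiring Interview and Retrospective Readout overlap.
Vendor Meeting starts after Hiring Interview ends; Hiring Interview is clear from here.
Vendor Meeting starts exactly when Retrospective Readout ends (back-to-back, no overlap); Retrospective Readout is clear from here.
Planning Demo starts before Vendor Meeting ends → Vendor Meeting and Planning Demo overlap.
Compliance Huddle starts before Vendor Meeting ends → Vendor Meeting and Compliance Huddle overlap.
Sprint Check-in starts after Vendor Meeting ends; Vendor Meeting is clear from here.
Compliance Huddle starts before Planning Demo ends → Planning Demo and Compliance Huddle overlap.
Sprint Check-in starts after Planning Demo ends; Planning Demo is clear from here.
Sprint Check-in starts after Compliance Huddle ends; Compliance Huddle is clear from here.
Safety Debrief starts before Sprint Check-in ends → Sprint Check-in and Safety Debrief overlap.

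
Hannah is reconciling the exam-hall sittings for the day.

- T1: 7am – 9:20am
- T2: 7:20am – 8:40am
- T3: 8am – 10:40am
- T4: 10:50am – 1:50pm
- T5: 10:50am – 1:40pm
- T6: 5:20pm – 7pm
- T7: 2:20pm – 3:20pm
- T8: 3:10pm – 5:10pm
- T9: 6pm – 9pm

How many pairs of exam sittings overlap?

Two intervals overlap when each starts before the other ends.
Sorted by start: T1, T2, T3, T4, T5, T7, T8, T6, T9.
T2 starts before T1 ends → T1 and T2 overlap.
T3 starts before T1 ends → T1 and T3 overlap.
T4 starts after T1 ends, so nothing later overlaps T1 either.
T3 starts before T2 ends → T2 and T3 overlap.
T4 starts after T2 ends, so nothing later overlaps T2 either.
T4 starts after T3 ends, so nothing later overlaps T3 either.
T5 starts before T4 ends → T4 and T5 overlap.
T7 starts after T4 ends, so nothing later overlaps T4 either.
T7 starts after T5 ends, so nothing later overlaps T5 either.
T8 starts before T7 ends → T7 and T8 overlap.
T6 starts after T7 ends, so nothing later overlaps T7 either.
T6 starts after T8 ends, so nothing later overlaps T8 either.
T9 starts before T6 ends → T6 and T9 overlap.
Overlapping pairs: T1 & T2, T1 & T3, T2 & T3, T4 & T5, T6 & T9, T7 & T8 — 6 in total.

6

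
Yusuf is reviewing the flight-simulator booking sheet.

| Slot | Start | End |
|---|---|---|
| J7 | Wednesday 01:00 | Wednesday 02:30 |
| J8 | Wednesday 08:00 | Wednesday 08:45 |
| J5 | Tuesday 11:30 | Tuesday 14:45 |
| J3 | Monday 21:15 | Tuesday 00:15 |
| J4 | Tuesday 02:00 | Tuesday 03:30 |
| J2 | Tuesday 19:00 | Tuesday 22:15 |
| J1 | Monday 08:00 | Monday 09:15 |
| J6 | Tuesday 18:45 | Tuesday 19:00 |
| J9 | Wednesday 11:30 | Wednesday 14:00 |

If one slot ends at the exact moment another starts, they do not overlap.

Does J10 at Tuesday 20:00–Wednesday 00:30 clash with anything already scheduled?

J1: ends Monday 09:15 at or before J10 starts Tuesday 20:00 → clear.
J3: ends Tuesday 00:15 at or before J10 starts Tuesday 20:00 → clear.
J4: ends Tuesday 03:30 at or before J10 starts Tuesday 20:00 → clear.
J5: ends Tuesday 14:45 at or before J10 starts Tuesday 20:00 → clear.
J6: ends Tuesday 19:00 at or before J10 starts Tuesday 20:00 → clear.
J2: starts Tuesday 19:00 before J10 ends Wednesday 00:30, and ends Tuesday 22:15 after J10 starts Tuesday 20:00 → overlap.
J7: starts Wednesday 01:00 at or after J10 ends Wednesday 00:30 → clear.
J8: starts Wednesday 08:00 at or after J10 ends Wednesday 00:30 → clear.
J9: starts Wednesday 11:30 at or after J10 ends Wednesday 00:30 → clear.
J10 overlaps J2.

Yes — it overlaps J2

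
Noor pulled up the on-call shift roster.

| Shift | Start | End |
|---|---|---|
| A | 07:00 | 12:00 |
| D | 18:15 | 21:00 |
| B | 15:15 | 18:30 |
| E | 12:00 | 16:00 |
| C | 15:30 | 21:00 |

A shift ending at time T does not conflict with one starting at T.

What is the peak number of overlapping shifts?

Walk through starts and ends in time order (an end at T is processed before a start at T):
07:00 start A → 1
12:00 end A → 0
12:00 start E → 1
15:15 start B → 2
15:30 start C → 3
16:00 end E → 2
18:15 start D → 3
18:30 end B → 2
21:00 end C → 1
21:00 end D → 0
Peak is 3, at 15:30 (B, C, E).

3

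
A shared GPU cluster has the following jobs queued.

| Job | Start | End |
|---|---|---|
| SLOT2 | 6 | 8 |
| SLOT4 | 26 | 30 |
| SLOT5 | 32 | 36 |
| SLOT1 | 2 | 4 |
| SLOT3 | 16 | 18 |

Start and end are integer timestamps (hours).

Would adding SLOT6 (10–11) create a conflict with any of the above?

No — it doesn't clash with anything

SLOT1: ends 4 at or before SLOT6 starts 10 → clear.
SLOT2: ends 8 at or before SLOT6 starts 10 → clear.
SLOT3: starts 16 at or after SLOT6 ends 11 → clear.
SLOT4: starts 26 at or after SLOT6 ends 11 → clear.
SLOT5: starts 32 at or after SLOT6 ends 11 → clear.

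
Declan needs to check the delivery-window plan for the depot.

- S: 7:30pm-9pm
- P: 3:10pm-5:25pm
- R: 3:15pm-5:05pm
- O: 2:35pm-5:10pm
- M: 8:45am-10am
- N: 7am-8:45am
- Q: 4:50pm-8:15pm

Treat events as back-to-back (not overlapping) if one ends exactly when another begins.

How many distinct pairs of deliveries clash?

7

Sorted by start: N, M, O, P, R, Q, S.
M starts exactly when N ends (back-to-back, no overlap) — done with N.
O starts after M ends — done with M.
P starts before O ends → O and P overlap.
R starts before O ends → O and R overlap.
Q starts before O ends → O and Q overlap.
S starts after O ends.
R starts before P ends → P and R overlap.
Q starts before P ends → P and Q overlap.
S starts after P ends.
Q starts before R ends → R and Q overlap.
S starts after R ends.
S starts before Q ends → Q and S overlap.
Overlapping pairs: O & P, O & Q, O & R, P & Q, P & R, Q & R, Q & S — 7 in total.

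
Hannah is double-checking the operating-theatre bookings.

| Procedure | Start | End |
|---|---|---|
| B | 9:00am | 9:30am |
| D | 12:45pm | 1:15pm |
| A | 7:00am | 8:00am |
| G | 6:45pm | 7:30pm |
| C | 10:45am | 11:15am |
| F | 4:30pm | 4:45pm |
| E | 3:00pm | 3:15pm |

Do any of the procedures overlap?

Two intervals overlap when each starts before the other ends.
Sorted by start: A, B, C, D, E, F, G.
B starts after A ends — done with A.
C starts after B ends — done with B.
D starts after C ends — done with C.
E starts after D ends — done with D.
F starts after E ends — done with E.
G starts after F ends.
Every pair is clear; the schedule has no overlaps.

No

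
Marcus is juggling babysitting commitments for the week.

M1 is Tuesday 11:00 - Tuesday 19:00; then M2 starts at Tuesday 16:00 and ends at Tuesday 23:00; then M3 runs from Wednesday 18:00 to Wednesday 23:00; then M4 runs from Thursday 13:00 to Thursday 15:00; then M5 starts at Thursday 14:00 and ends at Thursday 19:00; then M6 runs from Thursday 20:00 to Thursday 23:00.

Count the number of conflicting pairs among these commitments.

Check each pair: they overlap iff neither finishes before the other starts.
Sorted by start: M1, M2, M3, M4, M5, M6.
M2 starts before M1 ends → M1 and M2 overlap.
M3 starts after M1 ends — done with M1.
M3 starts after M2 ends — done with M2.
M4 starts after M3 ends — done with M3.
M5 starts before M4 ends → M4 and M5 overlap.
M6 starts after M4 ends.
M6 starts after M5 ends.
Overlapping pairs: M1 & M2, M4 & M5 — 2 in total.

2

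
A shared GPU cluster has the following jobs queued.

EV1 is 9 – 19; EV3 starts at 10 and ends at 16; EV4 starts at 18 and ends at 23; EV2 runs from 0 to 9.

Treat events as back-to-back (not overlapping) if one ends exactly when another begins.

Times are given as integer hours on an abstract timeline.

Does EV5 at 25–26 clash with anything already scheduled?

No — it doesn't clash with anything

EV2: ends 9 at or before EV5 starts 25 → clear.
EV1: ends 19 at or before EV5 starts 25 → clear.
EV3: ends 16 at or before EV5 starts 25 → clear.
EV4: ends 23 at or before EV5 starts 25 → clear.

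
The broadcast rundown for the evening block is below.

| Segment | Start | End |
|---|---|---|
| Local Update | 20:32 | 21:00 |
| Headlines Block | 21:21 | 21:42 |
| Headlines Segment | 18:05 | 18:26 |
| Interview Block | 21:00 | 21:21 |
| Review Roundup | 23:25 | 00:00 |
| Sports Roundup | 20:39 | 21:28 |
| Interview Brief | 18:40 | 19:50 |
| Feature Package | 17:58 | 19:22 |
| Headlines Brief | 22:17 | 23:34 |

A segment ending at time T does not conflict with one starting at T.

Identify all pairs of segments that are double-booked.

Feature Package & Headlines Segment, Feature Package & Interview Brief, Headlines Block & Sports Roundup, Headlines Brief & Review Roundup, Interview Block & Sports Roundup, Local Update & Sports Roundup

Sorted by start: Feature Package, Headlines Segment, Interview Brief, Local Update, Sports Roundup, Interview Block, Headlines Block, Headlines Brief, Review Roundup.
Headlines Segment starts before Feature Package ends → Feature Package and Headlines Segment overlap.
Interview Brief starts before Feature Package ends → Feature Package and Interview Brief overlap.
Local Update starts after Feature Package ends — done with Feature Package.
Interview Brief starts after Headlines Segment ends — done with Headlines Segment.
Local Update starts after Interview Brief ends — done with Interview Brief.
Sports Roundup starts before Local Update ends → Local Update and Sports Roundup overlap.
Interview Block starts exactly when Local Update ends (back-to-back, no overlap) — done with Local Update.
Interview Block starts before Sports Roundup ends → Sports Roundup and Interview Block overlap.
Headlines Block starts before Sports Roundup ends → Sports Roundup and Headlines Block overlap.
Headlines Brief starts after Sports Roundup ends — done with Sports Roundup.
Headlines Block starts exactly when Interview Block ends (back-to-back, no overlap) — done with Interview Block.
Headlines Brief starts after Headlines Block ends — done with Headlines Block.
Review Roundup starts before Headlines Brief ends → Headlines Brief and Review Roundup overlap.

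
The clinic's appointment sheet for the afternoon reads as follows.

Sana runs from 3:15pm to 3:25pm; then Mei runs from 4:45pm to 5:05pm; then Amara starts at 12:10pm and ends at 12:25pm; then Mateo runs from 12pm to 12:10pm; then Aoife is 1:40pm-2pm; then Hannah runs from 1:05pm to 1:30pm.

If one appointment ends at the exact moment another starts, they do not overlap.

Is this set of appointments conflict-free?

Sorted by start: Mateo, Amara, Hannah, Aoife, Sana, Mei.
Amara starts exactly when Mateo ends (back-to-back, no overlap) — done with Mateo.
Hannah starts after Amara ends — done with Amara.
Aoife starts after Hannah ends — done with Hannah.
Sana starts after Aoife ends — done with Aoife.
Mei starts after Sana ends.
Every pair is clear; the schedule has no overlaps.

Yes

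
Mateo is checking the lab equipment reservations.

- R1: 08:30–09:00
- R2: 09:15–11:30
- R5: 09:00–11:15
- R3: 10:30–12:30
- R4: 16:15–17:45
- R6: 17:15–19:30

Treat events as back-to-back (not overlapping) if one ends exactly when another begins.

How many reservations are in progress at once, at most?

3

Sweep the timeline, counting +1 at each start and −1 at each end (ends before starts at a tie):
08:30 start R1 → 1
09:00 end R1 → 0
09:00 start R5 → 1
09:15 start R2 → 2
10:30 start R3 → 3
11:15 end R5 → 2
11:30 end R2 → 1
12:30 end R3 → 0
16:15 start R4 → 1
17:15 start R6 → 2
17:45 end R4 → 1
19:30 end R6 → 0
Peak is 3, at 10:30 (R2, R3, R5).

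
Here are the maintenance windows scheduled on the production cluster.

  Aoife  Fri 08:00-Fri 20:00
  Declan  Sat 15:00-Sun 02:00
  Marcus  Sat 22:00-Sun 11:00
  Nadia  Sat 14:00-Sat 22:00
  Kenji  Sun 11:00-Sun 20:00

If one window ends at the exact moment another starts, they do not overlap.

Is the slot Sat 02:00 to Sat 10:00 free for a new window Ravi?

Aoife: ends Fri 20:00 at or before Ravi starts Sat 02:00 → clear.
Nadia: starts Sat 14:00 at or after Ravi ends Sat 10:00 → clear.
Declan: starts Sat 15:00 at or after Ravi ends Sat 10:00 → clear.
Marcus: starts Sat 22:00 at or after Ravi ends Sat 10:00 → clear.
Kenji: starts Sun 11:00 at or after Ravi ends Sat 10:00 → clear.

Yes — the slot is free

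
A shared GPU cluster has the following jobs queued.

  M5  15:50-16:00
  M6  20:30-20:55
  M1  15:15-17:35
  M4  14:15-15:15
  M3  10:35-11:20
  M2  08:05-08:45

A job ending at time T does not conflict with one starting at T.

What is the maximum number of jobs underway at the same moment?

Sort all start/end points and keep a running count:
08:05 start M2 → 1
08:45 end M2 → 0
10:35 start M3 → 1
11:20 end M3 → 0
14:15 start M4 → 1
15:15 end M4 → 0
15:15 start M1 → 1
15:50 start M5 → 2
16:00 end M5 → 1
17:35 end M1 → 0
20:30 start M6 → 1
20:55 end M6 → 0
Peak is 2, at 15:50 (M1, M5).

2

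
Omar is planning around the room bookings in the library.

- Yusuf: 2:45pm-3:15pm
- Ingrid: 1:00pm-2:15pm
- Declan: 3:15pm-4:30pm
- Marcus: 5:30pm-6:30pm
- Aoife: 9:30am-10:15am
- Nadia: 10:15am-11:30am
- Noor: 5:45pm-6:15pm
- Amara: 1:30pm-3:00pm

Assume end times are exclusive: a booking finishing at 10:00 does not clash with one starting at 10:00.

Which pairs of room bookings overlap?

Amara & Ingrid, Amara & Yusuf, Marcus & Noor

Sorted by start: Aoife, Nadia, Ingrid, Amara, Yusuf, Declan, Marcus, Noor.
Nadia starts exactly when Aoife ends (back-to-back, no overlap); Aoife is clear from here.
Ingrid starts after Nadia ends; Nadia is clear from here.
Amara starts before Ingrid ends → Ingrid and Amara overlap.
Yusuf starts after Ingrid ends; Ingrid is clear from here.
Yusuf starts before Amara ends → Amara and Yusuf overlap.
Declan starts after Amara ends; Amara is clear from here.
Declan starts exactly when Yusuf ends (back-to-back, no overlap); Yusuf is clear from here.
Marcus starts after Declan ends; Declan is clear from here.
Noor starts before Marcus ends → Marcus and Noor overlap.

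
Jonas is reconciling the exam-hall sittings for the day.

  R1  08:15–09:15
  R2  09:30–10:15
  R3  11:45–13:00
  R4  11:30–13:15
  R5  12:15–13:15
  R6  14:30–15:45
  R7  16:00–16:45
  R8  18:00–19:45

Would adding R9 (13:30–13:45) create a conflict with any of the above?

R1: ends 09:15 at or before R9 starts 13:30 → clear.
R2: ends 10:15 at or before R9 starts 13:30 → clear.
R4: ends 13:15 at or before R9 starts 13:30 → clear.
R3: ends 13:00 at or before R9 starts 13:30 → clear.
R5: ends 13:15 at or before R9 starts 13:30 → clear.
R6: starts 14:30 at or after R9 ends 13:45 → clear.
R7: starts 16:00 at or after R9 ends 13:45 → clear.
R8: starts 18:00 at or after R9 ends 13:45 → clear.

No — it doesn't clash with anything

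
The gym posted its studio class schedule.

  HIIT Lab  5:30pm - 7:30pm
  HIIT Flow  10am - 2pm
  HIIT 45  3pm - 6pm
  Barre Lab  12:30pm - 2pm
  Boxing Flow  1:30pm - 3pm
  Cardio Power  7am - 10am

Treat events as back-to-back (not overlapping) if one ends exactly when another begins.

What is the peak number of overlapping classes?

3

Sweep the timeline, counting +1 at each start and −1 at each end (ends before starts at a tie):
7am start Cardio Power → 1
10am end Cardio Power → 0
10am start HIIT Flow → 1
12:30pm start Barre Lab → 2
1:30pm start Boxing Flow → 3
2pm end Barre Lab → 2
2pm end HIIT Flow → 1
3pm end Boxing Flow → 0
3pm start HIIT 45 → 1
5:30pm start HIIT Lab → 2
6pm end HIIT 45 → 1
7:30pm end HIIT Lab → 0
Peak is 3, at 1:30pm (Barre Lab, Boxing Flow, HIIT Flow).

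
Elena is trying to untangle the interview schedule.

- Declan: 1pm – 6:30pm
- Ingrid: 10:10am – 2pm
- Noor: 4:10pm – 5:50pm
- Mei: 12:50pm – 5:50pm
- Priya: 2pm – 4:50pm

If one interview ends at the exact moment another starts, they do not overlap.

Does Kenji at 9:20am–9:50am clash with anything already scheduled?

Ingrid: starts 10:10am at or after Kenji ends 9:50am → clear.
Mei: starts 12:50pm at or after Kenji ends 9:50am → clear.
Declan: starts 1pm at or after Kenji ends 9:50am → clear.
Priya: starts 2pm at or after Kenji ends 9:50am → clear.
Noor: starts 4:10pm at or after Kenji ends 9:50am → clear.

No — it doesn't clash with anything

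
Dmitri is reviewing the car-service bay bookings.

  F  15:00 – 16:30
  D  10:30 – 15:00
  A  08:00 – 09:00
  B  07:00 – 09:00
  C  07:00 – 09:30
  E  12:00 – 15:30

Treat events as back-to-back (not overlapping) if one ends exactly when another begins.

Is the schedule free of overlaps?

No

Sorted by start: B, C, A, D, E, F.
C starts before B ends → B and C overlap.
That's a conflict, so the schedule is not conflict-free.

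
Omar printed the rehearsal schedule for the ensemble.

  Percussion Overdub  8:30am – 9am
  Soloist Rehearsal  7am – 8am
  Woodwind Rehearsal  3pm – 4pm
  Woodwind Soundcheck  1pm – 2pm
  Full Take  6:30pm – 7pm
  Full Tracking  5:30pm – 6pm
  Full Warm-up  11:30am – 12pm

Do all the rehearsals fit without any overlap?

Two intervals overlap when each starts before the other ends.
Sorted by start: Soloist Rehearsal, Percussion Overdub, Full Warm-up, Woodwind Soundcheck, Woodwind Rehearsal, Full Tracking, Full Take.
Percussion Overdub starts after Soloist Rehearsal ends; Soloist Rehearsal is clear from here.
Full Warm-up starts after Percussion Overdub ends; Percussion Overdub is clear from here.
Woodwind Soundcheck starts after Full Warm-up ends; Full Warm-up is clear from here.
Woodwind Rehearsal starts after Woodwind Soundcheck ends; Woodwind Soundcheck is clear from here.
Full Tracking starts after Woodwind Rehearsal ends; Woodwind Rehearsal is clear from here.
Full Take starts after Full Tracking ends.
Every pair is clear; the schedule has no overlaps.

Yes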